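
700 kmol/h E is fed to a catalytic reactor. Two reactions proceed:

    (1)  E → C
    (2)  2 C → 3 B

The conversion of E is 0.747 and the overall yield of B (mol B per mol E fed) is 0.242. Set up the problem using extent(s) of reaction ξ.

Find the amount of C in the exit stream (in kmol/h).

Conversion of E: E consumed = 1ξ₁ = 0.747 × 700 → ξ₁ = 522.9 kmol/h.
Yield of B: 3ξ₂ / 700 = 0.242 → ξ₂ = 56.47 kmol/h.
Outlet amounts (n = n₀ + Σ ν·ξ):
  E: 700 − 1(522.9) = 177.1
  C: 0 + 1(522.9) − 2(56.47) = 410
  B: 0 + 3(56.47) = 169.4

410 kmol/h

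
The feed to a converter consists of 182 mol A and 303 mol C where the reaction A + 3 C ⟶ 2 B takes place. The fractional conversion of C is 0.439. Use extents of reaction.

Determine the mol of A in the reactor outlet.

C reacted = 0.439 × 303 = 133 mol; ν_C = −3, so ξ = 133/3 = 44.34 mol.
Outlet amounts (n = n₀ + ν ξ):
  A: 182 − 1(44.34) = 137.7
  C: 303 − 3(44.34) = 170
  B: 0 + 2(44.34) = 88.68

138 mol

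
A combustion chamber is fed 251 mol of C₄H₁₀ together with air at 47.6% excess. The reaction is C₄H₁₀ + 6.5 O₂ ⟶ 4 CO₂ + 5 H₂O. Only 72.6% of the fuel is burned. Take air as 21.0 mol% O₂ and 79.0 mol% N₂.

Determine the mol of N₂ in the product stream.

9060 mol

Stoichiometric O₂ = 6.5 × 251 = 1632 mol; O₂ fed = 1632 × 1.476 = 2408 mol.
N₂ fed = 2408 × 79/21 = 9059 mol.
Fuel reacted = 0.726 × 251 → ξ = 182.2 mol.
Outlet (n = n₀ + ν ξ):
  C₄H₁₀: 251 − 1(182.2) = 68.77
  O₂: 2408 − 6.5(182.2) = 1224
  N₂: 9059 (inert)
  CO₂: 0 + 4(182.2) = 728.9
  H₂O: 0 + 5(182.2) = 911.1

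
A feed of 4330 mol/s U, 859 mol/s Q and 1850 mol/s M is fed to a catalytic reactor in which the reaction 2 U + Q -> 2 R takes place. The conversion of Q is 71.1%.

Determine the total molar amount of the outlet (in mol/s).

6430 mol/s

Q reacted = 0.711 × 859 = 610.7 mol/s; ν_Q = −1, so ξ = 610.7/1 = 610.7 mol/s.
Outlet amounts (n = n₀ + ν ξ):
  U: 4330 − 2(610.7) = 3109
  Q: 859 − 1(610.7) = 248.3
  R: 0 + 2(610.7) = 1221
  M: 1850 (inert)
Total out = 3109 + 248.3 + 1221 + 1850 = 6428 mol/s.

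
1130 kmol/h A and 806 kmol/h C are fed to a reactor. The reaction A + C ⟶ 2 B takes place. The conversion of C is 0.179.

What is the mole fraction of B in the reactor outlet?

C reacted = 0.179 × 806 = 144.3 kmol/h; ν_C = −1, so ξ = 144.3/1 = 144.3 kmol/h.
Outlet amounts (n = n₀ + ν ξ):
  A: 1130 − 1(144.3) = 985.7
  C: 806 − 1(144.3) = 661.7
  B: 0 + 2(144.3) = 288.5
Total out = 1936 kmol/h; y_B = 288.5 / 1936 = 0.149.

0.149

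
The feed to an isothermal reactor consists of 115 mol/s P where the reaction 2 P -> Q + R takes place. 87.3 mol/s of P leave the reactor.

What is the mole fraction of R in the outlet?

For P: n = n₀ − 2ξ → 87.3 = 115 − 2ξ, giving ξ = 13.85 mol/s.
Outlet amounts (n = n₀ + ν ξ):
  P: 115 − 2(13.85) = 87.3
  Q: 0 + 1(13.85) = 13.85
  R: 0 + 1(13.85) = 13.85
Total out = 115 mol/s; y_R = 13.85 / 115 = 0.1204.

0.12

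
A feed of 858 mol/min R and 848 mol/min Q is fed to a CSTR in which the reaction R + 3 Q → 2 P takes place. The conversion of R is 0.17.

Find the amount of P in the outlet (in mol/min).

R reacted = 0.17 × 858 = 145.9 mol/min; ν_R = −1, so ξ = 145.9/1 = 145.9 mol/min.
Outlet amounts (n = n₀ + ν ξ):
  R: 858 − 1(145.9) = 712.1
  Q: 848 − 3(145.9) = 410.4
  P: 0 + 2(145.9) = 291.7

292 mol/min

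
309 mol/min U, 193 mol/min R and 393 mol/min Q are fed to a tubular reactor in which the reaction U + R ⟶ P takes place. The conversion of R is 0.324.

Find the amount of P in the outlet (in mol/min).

R reacted = 0.324 × 193 = 62.53 mol/min; ν_R = −1, so ξ = 62.53/1 = 62.53 mol/min.
Outlet amounts (n = n₀ + ν ξ):
  U: 309 − 1(62.53) = 246.5
  R: 193 − 1(62.53) = 130.5
  P: 0 + 1(62.53) = 62.53
  Q: 393 (inert)

62.5 mol/min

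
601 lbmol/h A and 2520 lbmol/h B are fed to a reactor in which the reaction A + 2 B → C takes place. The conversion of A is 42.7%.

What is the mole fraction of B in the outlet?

0.77

A reacted = 0.427 × 601 = 256.6 lbmol/h; ν_A = −1, so ξ = 256.6/1 = 256.6 lbmol/h.
Outlet amounts (n = n₀ + ν ξ):
  A: 601 − 1(256.6) = 344.4
  B: 2520 − 2(256.6) = 2007
  C: 0 + 1(256.6) = 256.6
Total out = 2608 lbmol/h; y_B = 2007 / 2608 = 0.7695.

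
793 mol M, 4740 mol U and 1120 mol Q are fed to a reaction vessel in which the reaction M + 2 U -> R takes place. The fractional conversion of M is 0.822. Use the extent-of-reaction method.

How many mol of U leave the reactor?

3440 mol

M reacted = 0.822 × 793 = 651.8 mol; ν_M = −1, so ξ = 651.8/1 = 651.8 mol.
Outlet amounts (n = n₀ + ν ξ):
  M: 793 − 1(651.8) = 141.2
  U: 4740 − 2(651.8) = 3436
  R: 0 + 1(651.8) = 651.8
  Q: 1120 (inert)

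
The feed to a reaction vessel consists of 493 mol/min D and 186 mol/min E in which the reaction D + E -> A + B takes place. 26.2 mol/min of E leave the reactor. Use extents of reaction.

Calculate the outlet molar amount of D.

333 mol/min

For E: n = n₀ − 1ξ → 26.2 = 186 − 1ξ, giving ξ = 159.8 mol/min.
Outlet amounts (n = n₀ + ν ξ):
  D: 493 − 1(159.8) = 333.2
  E: 186 − 1(159.8) = 26.2
  A: 0 + 1(159.8) = 159.8
  B: 0 + 1(159.8) = 159.8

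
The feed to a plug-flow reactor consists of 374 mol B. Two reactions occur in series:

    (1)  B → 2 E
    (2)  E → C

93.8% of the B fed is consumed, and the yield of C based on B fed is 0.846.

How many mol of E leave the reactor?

385 mol

Conversion of B: B consumed = 1ξ₁ = 0.938 × 374 → ξ₁ = 350.8 mol.
Yield of C: 1ξ₂ / 374 = 0.846 → ξ₂ = 316.4 mol.
Outlet amounts (n = n₀ + Σ ν·ξ):
  B: 374 − 1(350.8) = 23.19
  E: 0 + 2(350.8) − 1(316.4) = 385.2
  C: 0 + 1(316.4) = 316.4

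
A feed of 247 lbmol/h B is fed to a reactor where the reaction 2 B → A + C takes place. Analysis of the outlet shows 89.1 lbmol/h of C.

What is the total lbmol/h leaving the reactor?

For C: n = n₀ + 1ξ → 89.1 = 0 + 1ξ, giving ξ = 89.1 lbmol/h.
Outlet amounts (n = n₀ + ν ξ):
  B: 247 − 2(89.1) = 68.8
  A: 0 + 1(89.1) = 89.1
  C: 0 + 1(89.1) = 89.1
Total out = 68.8 + 89.1 + 89.1 = 247 lbmol/h.

247 lbmol/h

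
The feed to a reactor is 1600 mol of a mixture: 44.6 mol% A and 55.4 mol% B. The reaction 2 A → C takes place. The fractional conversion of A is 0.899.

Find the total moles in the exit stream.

1280 mol

A reacted = 0.899 × 713.6 = 641.5 mol; ν_A = −2, so ξ = 641.5/2 = 320.8 mol.
Outlet amounts (n = n₀ + ν ξ):
  A: 713.6 − 2(320.8) = 72.07
  C: 0 + 1(320.8) = 320.8
  B: 886.4 (inert)
Total out = 72.07 + 320.8 + 886.4 = 1279 mol.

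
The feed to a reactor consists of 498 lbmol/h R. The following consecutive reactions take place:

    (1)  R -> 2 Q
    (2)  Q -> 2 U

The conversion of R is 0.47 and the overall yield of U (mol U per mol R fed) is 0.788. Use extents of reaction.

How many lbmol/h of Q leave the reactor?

Conversion of R: R consumed = 1ξ₁ = 0.47 × 498 → ξ₁ = 234.1 lbmol/h.
Yield of U: 2ξ₂ / 498 = 0.788 → ξ₂ = 196.2 lbmol/h.
Outlet amounts (n = n₀ + Σ ν·ξ):
  R: 498 − 1(234.1) = 263.9
  Q: 0 + 2(234.1) − 1(196.2) = 271.9
  U: 0 + 2(196.2) = 392.4

272 lbmol/h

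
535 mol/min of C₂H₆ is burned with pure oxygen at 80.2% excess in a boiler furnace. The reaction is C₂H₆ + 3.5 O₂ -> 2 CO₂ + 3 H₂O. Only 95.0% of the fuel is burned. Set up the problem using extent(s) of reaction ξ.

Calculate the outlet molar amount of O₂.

Stoichiometric O₂ = 3.5 × 535 = 1872 mol/min; O₂ fed = 1872 × 1.802 = 3374 mol/min.
Fuel reacted = 0.95 × 535 → ξ = 508.2 mol/min.
Outlet (n = n₀ + ν ξ):
  C₂H₆: 535 − 1(508.2) = 26.75
  O₂: 3374 − 3.5(508.2) = 1595
  CO₂: 0 + 2(508.2) = 1016
  H₂O: 0 + 3(508.2) = 1525

1600 mol/min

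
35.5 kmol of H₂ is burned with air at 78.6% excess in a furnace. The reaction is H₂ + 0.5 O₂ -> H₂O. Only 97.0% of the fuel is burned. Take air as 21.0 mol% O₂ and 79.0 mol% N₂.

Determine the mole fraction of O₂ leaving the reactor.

Stoichiometric O₂ = 0.5 × 35.5 = 17.75 kmol; O₂ fed = 17.75 × 1.786 = 31.7 kmol.
N₂ fed = 31.7 × 79/21 = 119.3 kmol.
Fuel reacted = 0.97 × 35.5 → ξ = 34.44 kmol.
Outlet (n = n₀ + ν ξ):
  H₂: 35.5 − 1(34.44) = 1.065
  O₂: 31.7 − 0.5(34.44) = 14.48
  N₂: 119.3 (inert)
  H₂O: 0 + 1(34.44) = 34.44
Total out = 169.2 kmol; y_O₂ = 14.48 / 169.2 = 0.08558.

0.0856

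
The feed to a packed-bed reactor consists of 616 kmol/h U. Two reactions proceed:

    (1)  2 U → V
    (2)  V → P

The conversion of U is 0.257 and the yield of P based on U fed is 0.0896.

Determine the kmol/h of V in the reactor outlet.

Conversion of U: U consumed = 2ξ₁ = 0.257 × 616 → ξ₁ = 79.16 kmol/h.
Yield of P: 1ξ₂ / 616 = 0.0896 → ξ₂ = 55.19 kmol/h.
Outlet amounts (n = n₀ + Σ ν·ξ):
  U: 616 − 2(79.16) = 457.7
  V: 0 + 1(79.16) − 1(55.19) = 23.96
  P: 0 + 1(55.19) = 55.19

24 kmol/h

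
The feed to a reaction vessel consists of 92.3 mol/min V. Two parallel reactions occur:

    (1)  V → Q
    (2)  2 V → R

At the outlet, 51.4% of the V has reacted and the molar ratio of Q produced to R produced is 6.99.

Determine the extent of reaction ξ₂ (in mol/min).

ξ₂ = 5.28 mol/min

Conversion of V: V consumed = 0.514 × 92.3 = 47.44 mol/min = 1ξ₁ + 2ξ₂.
Selectivity: 1ξ₁ / (1ξ₂) = 6.99 → ξ₁ = 6.99 ξ₂.
Substitute: (1·6.99 + 2) ξ₂ = 47.44 → ξ₂ = 5.277 mol/min, ξ₁ = 36.89 mol/min.
Outlet amounts (n = n₀ + Σ ν·ξ):
  V: 92.3 − 1(36.89) − 2(5.277) = 44.86
  Q: 0 + 1(36.89) = 36.89
  R: 0 + 1(5.277) = 5.277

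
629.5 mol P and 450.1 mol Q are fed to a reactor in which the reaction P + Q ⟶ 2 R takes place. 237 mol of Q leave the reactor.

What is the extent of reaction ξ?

ξ = 213 mol

For Q: n = n₀ − 1ξ → 237 = 450.1 − 1ξ, giving ξ = 213.1 mol.
Outlet amounts (n = n₀ + ν ξ):
  P: 629.5 − 1(213.1) = 416.4
  Q: 450.1 − 1(213.1) = 237
  R: 0 + 2(213.1) = 426.2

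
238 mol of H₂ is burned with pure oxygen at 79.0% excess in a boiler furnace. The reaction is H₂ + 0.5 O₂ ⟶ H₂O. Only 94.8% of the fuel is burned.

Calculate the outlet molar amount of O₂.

100 mol

Stoichiometric O₂ = 0.5 × 238 = 119 mol; O₂ fed = 119 × 1.790 = 213 mol.
Fuel reacted = 0.948 × 238 → ξ = 225.6 mol.
Outlet (n = n₀ + ν ξ):
  H₂: 238 − 1(225.6) = 12.38
  O₂: 213 − 0.5(225.6) = 100.2
  H₂O: 0 + 1(225.6) = 225.6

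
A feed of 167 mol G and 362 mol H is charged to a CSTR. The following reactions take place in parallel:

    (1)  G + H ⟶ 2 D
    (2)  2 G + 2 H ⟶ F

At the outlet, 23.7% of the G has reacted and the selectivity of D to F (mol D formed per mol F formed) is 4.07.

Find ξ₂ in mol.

Conversion of G: G consumed = 0.237 × 167 = 39.58 mol = 1ξ₁ + 2ξ₂.
Selectivity: 2ξ₁ / (1ξ₂) = 4.07 → ξ₁ = 2.035 ξ₂.
Substitute: (1·2.035 + 2) ξ₂ = 39.58 → ξ₂ = 9.809 mol, ξ₁ = 19.96 mol.
Outlet amounts (n = n₀ + Σ ν·ξ):
  G: 167 − 1(19.96) − 2(9.809) = 127.4
  H: 362 − 1(19.96) − 2(9.809) = 322.4
  D: 0 + 2(19.96) = 39.92
  F: 0 + 1(9.809) = 9.809

ξ₂ = 9.81 mol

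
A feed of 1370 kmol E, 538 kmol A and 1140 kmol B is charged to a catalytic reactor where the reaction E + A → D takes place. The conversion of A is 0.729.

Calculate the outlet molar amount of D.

A reacted = 0.729 × 538 = 392.2 kmol; ν_A = −1, so ξ = 392.2/1 = 392.2 kmol.
Outlet amounts (n = n₀ + ν ξ):
  E: 1370 − 1(392.2) = 977.8
  A: 538 − 1(392.2) = 145.8
  D: 0 + 1(392.2) = 392.2
  B: 1140 (inert)

392 kmol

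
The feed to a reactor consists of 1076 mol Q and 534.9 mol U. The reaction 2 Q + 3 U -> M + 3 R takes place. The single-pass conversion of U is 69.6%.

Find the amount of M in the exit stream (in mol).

U reacted = 0.696 × 534.9 = 372.3 mol; ν_U = −3, so ξ = 372.3/3 = 124.1 mol.
Outlet amounts (n = n₀ + ν ξ):
  Q: 1076 − 2(124.1) = 827.8
  U: 534.9 − 3(124.1) = 162.6
  M: 0 + 1(124.1) = 124.1
  R: 0 + 3(124.1) = 372.3

124 mol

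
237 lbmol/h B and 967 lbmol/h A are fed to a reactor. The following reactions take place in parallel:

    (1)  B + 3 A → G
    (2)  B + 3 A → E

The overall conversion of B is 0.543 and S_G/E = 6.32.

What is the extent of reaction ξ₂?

Conversion of B: B consumed = 0.543 × 237 = 128.7 lbmol/h = 1ξ₁ + 1ξ₂.
Selectivity: 1ξ₁ / (1ξ₂) = 6.32 → ξ₁ = 6.32 ξ₂.
Substitute: (1·6.32 + 1) ξ₂ = 128.7 → ξ₂ = 17.58 lbmol/h, ξ₁ = 111.1 lbmol/h.
Outlet amounts (n = n₀ + Σ ν·ξ):
  B: 237 − 1(111.1) − 1(17.58) = 108.3
  A: 967 − 3(111.1) − 3(17.58) = 580.9
  G: 0 + 1(111.1) = 111.1
  E: 0 + 1(17.58) = 17.58

ξ₂ = 17.6 lbmol/h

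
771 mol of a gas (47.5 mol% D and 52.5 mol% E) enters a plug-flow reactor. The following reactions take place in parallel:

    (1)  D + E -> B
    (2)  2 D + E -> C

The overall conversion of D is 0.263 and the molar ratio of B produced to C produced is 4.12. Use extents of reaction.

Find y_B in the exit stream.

Conversion of D: D consumed = 0.263 × 366.2 = 96.32 mol = 1ξ₁ + 2ξ₂.
Selectivity: 1ξ₁ / (1ξ₂) = 4.12 → ξ₁ = 4.12 ξ₂.
Substitute: (1·4.12 + 2) ξ₂ = 96.32 → ξ₂ = 15.74 mol, ξ₁ = 64.84 mol.
Outlet amounts (n = n₀ + Σ ν·ξ):
  D: 366.2 − 1(64.84) − 2(15.74) = 269.9
  E: 404.8 − 1(64.84) − 1(15.74) = 324.2
  B: 0 + 1(64.84) = 64.84
  C: 0 + 1(15.74) = 15.74
Total out = 674.7 mol; y_B = 64.84 / 674.7 = 0.09611.

0.0961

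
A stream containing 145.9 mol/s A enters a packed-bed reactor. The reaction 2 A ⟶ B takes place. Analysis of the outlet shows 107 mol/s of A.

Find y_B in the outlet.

0.154

For A: n = n₀ − 2ξ → 107 = 145.9 − 2ξ, giving ξ = 19.45 mol/s.
Outlet amounts (n = n₀ + ν ξ):
  A: 145.9 − 2(19.45) = 107
  B: 0 + 1(19.45) = 19.45
Total out = 126.5 mol/s; y_B = 19.45 / 126.5 = 0.1538.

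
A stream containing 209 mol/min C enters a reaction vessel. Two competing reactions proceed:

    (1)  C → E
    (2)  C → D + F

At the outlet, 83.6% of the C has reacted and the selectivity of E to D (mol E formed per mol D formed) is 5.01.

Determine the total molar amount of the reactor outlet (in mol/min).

238 mol/min

Conversion of C: C consumed = 0.836 × 209 = 174.7 mol/min = 1ξ₁ + 1ξ₂.
Selectivity: 1ξ₁ / (1ξ₂) = 5.01 → ξ₁ = 5.01 ξ₂.
Substitute: (1·5.01 + 1) ξ₂ = 174.7 → ξ₂ = 29.07 mol/min, ξ₁ = 145.7 mol/min.
Outlet amounts (n = n₀ + Σ ν·ξ):
  C: 209 − 1(145.7) − 1(29.07) = 34.28
  E: 0 + 1(145.7) = 145.7
  D: 0 + 1(29.07) = 29.07
  F: 0 + 1(29.07) = 29.07
Total out = 34.28 + 145.7 + 29.07 + 29.07 = 238.1 mol/min.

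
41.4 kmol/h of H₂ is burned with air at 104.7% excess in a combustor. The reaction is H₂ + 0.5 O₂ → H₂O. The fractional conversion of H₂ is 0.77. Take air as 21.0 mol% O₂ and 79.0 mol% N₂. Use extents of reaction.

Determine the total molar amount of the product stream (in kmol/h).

Stoichiometric O₂ = 0.5 × 41.4 = 20.7 kmol/h; O₂ fed = 20.7 × 2.047 = 42.37 kmol/h.
N₂ fed = 42.37 × 79/21 = 159.4 kmol/h.
Fuel reacted = 0.77 × 41.4 → ξ = 31.88 kmol/h.
Outlet (n = n₀ + ν ξ):
  H₂: 41.4 − 1(31.88) = 9.522
  O₂: 42.37 − 0.5(31.88) = 26.43
  N₂: 159.4 (inert)
  H₂O: 0 + 1(31.88) = 31.88
Total out = 9.522 + 26.43 + 159.4 + 31.88 = 227.2 kmol/h.

227 kmol/h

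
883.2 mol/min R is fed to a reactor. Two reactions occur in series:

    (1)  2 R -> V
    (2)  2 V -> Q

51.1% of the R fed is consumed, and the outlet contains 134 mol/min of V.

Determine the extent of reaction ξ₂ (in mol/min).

ξ₂ = 45.8 mol/min

Conversion of R: R consumed = 2ξ₁ = 0.511 × 883.2 → ξ₁ = 225.7 mol/min.
V balance: n_V = 0 + 1ξ₁ − 2ξ₂ = 134 → ξ₂ = (1·225.7 − 134)/2 = 45.83 mol/min.
Outlet amounts (n = n₀ + Σ ν·ξ):
  R: 883.2 − 2(225.7) = 431.9
  V: 0 + 1(225.7) − 2(45.83) = 134
  Q: 0 + 1(45.83) = 45.83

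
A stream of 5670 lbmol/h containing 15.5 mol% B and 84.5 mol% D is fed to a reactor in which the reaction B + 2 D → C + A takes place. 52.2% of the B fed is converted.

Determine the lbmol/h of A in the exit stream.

459 lbmol/h

B reacted = 0.522 × 878.9 = 458.8 lbmol/h; ν_B = −1, so ξ = 458.8/1 = 458.8 lbmol/h.
Outlet amounts (n = n₀ + ν ξ):
  B: 878.9 − 1(458.8) = 420.1
  D: 4791 − 2(458.8) = 3874
  C: 0 + 1(458.8) = 458.8
  A: 0 + 1(458.8) = 458.8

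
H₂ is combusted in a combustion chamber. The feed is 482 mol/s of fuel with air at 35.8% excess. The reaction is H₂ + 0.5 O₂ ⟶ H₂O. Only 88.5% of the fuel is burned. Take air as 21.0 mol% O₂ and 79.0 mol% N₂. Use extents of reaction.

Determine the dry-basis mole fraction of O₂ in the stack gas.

Stoichiometric O₂ = 0.5 × 482 = 241 mol/s; O₂ fed = 241 × 1.358 = 327.3 mol/s.
N₂ fed = 327.3 × 79/21 = 1231 mol/s.
Fuel reacted = 0.885 × 482 → ξ = 426.6 mol/s.
Outlet (n = n₀ + ν ξ):
  H₂: 482 − 1(426.6) = 55.43
  O₂: 327.3 − 0.5(426.6) = 114
  N₂: 1231 (inert)
  H₂O: 0 + 1(426.6) = 426.6
Dry total = 1401 mol/s; y_O₂ (dry) = 114 / 1401 = 0.08139.

0.0814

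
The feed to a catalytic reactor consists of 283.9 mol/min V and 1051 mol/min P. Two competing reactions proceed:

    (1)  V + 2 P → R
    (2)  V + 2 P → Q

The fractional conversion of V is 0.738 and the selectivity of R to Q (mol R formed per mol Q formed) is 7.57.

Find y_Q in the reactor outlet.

0.0267

Conversion of V: V consumed = 0.738 × 283.9 = 209.5 mol/min = 1ξ₁ + 1ξ₂.
Selectivity: 1ξ₁ / (1ξ₂) = 7.57 → ξ₁ = 7.57 ξ₂.
Substitute: (1·7.57 + 1) ξ₂ = 209.5 → ξ₂ = 24.45 mol/min, ξ₁ = 185.1 mol/min.
Outlet amounts (n = n₀ + Σ ν·ξ):
  V: 283.9 − 1(185.1) − 1(24.45) = 74.38
  P: 1051 − 2(185.1) − 2(24.45) = 632
  R: 0 + 1(185.1) = 185.1
  Q: 0 + 1(24.45) = 24.45
Total out = 915.9 mol/min; y_Q = 24.45 / 915.9 = 0.02669.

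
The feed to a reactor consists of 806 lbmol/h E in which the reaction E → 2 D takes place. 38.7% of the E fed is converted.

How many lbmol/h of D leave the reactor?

E reacted = 0.387 × 806 = 311.9 lbmol/h; ν_E = −1, so ξ = 311.9/1 = 311.9 lbmol/h.
Outlet amounts (n = n₀ + ν ξ):
  E: 806 − 1(311.9) = 494.1
  D: 0 + 2(311.9) = 623.8

624 lbmol/h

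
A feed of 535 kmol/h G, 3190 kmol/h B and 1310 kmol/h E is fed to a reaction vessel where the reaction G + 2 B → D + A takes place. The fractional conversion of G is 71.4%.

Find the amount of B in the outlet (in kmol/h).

G reacted = 0.714 × 535 = 382 kmol/h; ν_G = −1, so ξ = 382/1 = 382 kmol/h.
Outlet amounts (n = n₀ + ν ξ):
  G: 535 − 1(382) = 153
  B: 3190 − 2(382) = 2426
  D: 0 + 1(382) = 382
  A: 0 + 1(382) = 382
  E: 1310 (inert)

2430 kmol/h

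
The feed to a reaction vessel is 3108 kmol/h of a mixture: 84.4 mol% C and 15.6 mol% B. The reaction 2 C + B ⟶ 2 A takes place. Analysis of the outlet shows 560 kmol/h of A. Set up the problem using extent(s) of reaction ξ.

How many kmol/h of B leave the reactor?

For A: n = n₀ + 2ξ → 560 = 0 + 2ξ, giving ξ = 280 kmol/h.
Outlet amounts (n = n₀ + ν ξ):
  C: 2623 − 2(280) = 2063
  B: 484.8 − 1(280) = 204.8
  A: 0 + 2(280) = 560

205 kmol/h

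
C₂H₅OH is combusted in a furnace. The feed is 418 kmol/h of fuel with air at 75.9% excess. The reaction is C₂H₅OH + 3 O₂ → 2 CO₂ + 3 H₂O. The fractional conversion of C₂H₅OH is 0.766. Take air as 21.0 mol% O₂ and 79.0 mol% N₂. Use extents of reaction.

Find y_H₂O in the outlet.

0.0854

Stoichiometric O₂ = 3 × 418 = 1254 kmol/h; O₂ fed = 1254 × 1.759 = 2206 kmol/h.
N₂ fed = 2206 × 79/21 = 8298 kmol/h.
Fuel reacted = 0.766 × 418 → ξ = 320.2 kmol/h.
Outlet (n = n₀ + ν ξ):
  C₂H₅OH: 418 − 1(320.2) = 97.81
  O₂: 2206 − 3(320.2) = 1245
  N₂: 8298 (inert)
  CO₂: 0 + 2(320.2) = 640.4
  H₂O: 0 + 3(320.2) = 960.6
Total out = 11240 kmol/h; y_H₂O = 960.6 / 11240 = 0.08544.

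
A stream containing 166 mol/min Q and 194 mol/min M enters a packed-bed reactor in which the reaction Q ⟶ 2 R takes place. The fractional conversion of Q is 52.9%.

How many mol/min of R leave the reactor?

176 mol/min

Q reacted = 0.529 × 166 = 87.81 mol/min; ν_Q = −1, so ξ = 87.81/1 = 87.81 mol/min.
Outlet amounts (n = n₀ + ν ξ):
  Q: 166 − 1(87.81) = 78.19
  R: 0 + 2(87.81) = 175.6
  M: 194 (inert)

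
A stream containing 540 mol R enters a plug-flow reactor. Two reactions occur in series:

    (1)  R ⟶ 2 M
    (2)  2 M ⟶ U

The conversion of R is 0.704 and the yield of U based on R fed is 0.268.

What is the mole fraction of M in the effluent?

Conversion of R: R consumed = 1ξ₁ = 0.704 × 540 → ξ₁ = 380.2 mol.
Yield of U: 1ξ₂ / 540 = 0.268 → ξ₂ = 144.7 mol.
Outlet amounts (n = n₀ + Σ ν·ξ):
  R: 540 − 1(380.2) = 159.8
  M: 0 + 2(380.2) − 2(144.7) = 470.9
  U: 0 + 1(144.7) = 144.7
Total out = 775.4 mol; y_M = 470.9 / 775.4 = 0.6072.

0.607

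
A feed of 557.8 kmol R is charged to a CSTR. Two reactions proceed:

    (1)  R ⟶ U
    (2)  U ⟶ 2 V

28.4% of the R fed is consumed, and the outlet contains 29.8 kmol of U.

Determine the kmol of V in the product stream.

257 kmol

Conversion of R: R consumed = 1ξ₁ = 0.284 × 557.8 → ξ₁ = 158.4 kmol.
U balance: n_U = 0 + 1ξ₁ − 1ξ₂ = 29.8 → ξ₂ = (1·158.4 − 29.8)/1 = 128.6 kmol.
Outlet amounts (n = n₀ + Σ ν·ξ):
  R: 557.8 − 1(158.4) = 399.4
  U: 0 + 1(158.4) − 1(128.6) = 29.8
  V: 0 + 2(128.6) = 257.2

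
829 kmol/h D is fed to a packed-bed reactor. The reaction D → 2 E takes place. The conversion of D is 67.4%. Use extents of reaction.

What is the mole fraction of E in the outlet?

D reacted = 0.674 × 829 = 558.7 kmol/h; ν_D = −1, so ξ = 558.7/1 = 558.7 kmol/h.
Outlet amounts (n = n₀ + ν ξ):
  D: 829 − 1(558.7) = 270.3
  E: 0 + 2(558.7) = 1117
Total out = 1388 kmol/h; y_E = 1117 / 1388 = 0.8053.

0.805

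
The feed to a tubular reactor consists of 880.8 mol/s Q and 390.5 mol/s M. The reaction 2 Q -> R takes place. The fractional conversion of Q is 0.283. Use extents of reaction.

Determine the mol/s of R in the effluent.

125 mol/s

Q reacted = 0.283 × 880.8 = 249.3 mol/s; ν_Q = −2, so ξ = 249.3/2 = 124.6 mol/s.
Outlet amounts (n = n₀ + ν ξ):
  Q: 880.8 − 2(124.6) = 631.5
  R: 0 + 1(124.6) = 124.6
  M: 390.5 (inert)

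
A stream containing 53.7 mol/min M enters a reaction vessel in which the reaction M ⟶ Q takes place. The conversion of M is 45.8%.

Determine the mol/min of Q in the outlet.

M reacted = 0.458 × 53.7 = 24.59 mol/min; ν_M = −1, so ξ = 24.59/1 = 24.59 mol/min.
Outlet amounts (n = n₀ + ν ξ):
  M: 53.7 − 1(24.59) = 29.11
  Q: 0 + 1(24.59) = 24.59

24.6 mol/min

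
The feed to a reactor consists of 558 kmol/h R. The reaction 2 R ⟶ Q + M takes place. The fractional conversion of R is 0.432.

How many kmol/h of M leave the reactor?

R reacted = 0.432 × 558 = 241.1 kmol/h; ν_R = −2, so ξ = 241.1/2 = 120.5 kmol/h.
Outlet amounts (n = n₀ + ν ξ):
  R: 558 − 2(120.5) = 316.9
  Q: 0 + 1(120.5) = 120.5
  M: 0 + 1(120.5) = 120.5

121 kmol/h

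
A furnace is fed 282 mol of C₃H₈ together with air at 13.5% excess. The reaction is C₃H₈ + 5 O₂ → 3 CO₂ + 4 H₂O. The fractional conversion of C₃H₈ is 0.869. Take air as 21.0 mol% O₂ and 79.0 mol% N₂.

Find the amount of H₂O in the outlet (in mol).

Stoichiometric O₂ = 5 × 282 = 1410 mol; O₂ fed = 1410 × 1.135 = 1600 mol.
N₂ fed = 1600 × 79/21 = 6020 mol.
Fuel reacted = 0.869 × 282 → ξ = 245.1 mol.
Outlet (n = n₀ + ν ξ):
  C₃H₈: 282 − 1(245.1) = 36.94
  O₂: 1600 − 5(245.1) = 375.1
  N₂: 6020 (inert)
  CO₂: 0 + 3(245.1) = 735.2
  H₂O: 0 + 4(245.1) = 980.2

980 mol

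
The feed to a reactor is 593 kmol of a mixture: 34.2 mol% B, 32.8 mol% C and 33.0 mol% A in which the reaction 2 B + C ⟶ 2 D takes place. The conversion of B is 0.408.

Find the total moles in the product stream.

552 kmol

B reacted = 0.408 × 202.8 = 82.74 kmol; ν_B = −2, so ξ = 82.74/2 = 41.37 kmol.
Outlet amounts (n = n₀ + ν ξ):
  B: 202.8 − 2(41.37) = 120.1
  C: 194.5 − 1(41.37) = 153.1
  D: 0 + 2(41.37) = 82.74
  A: 195.7 (inert)
Total out = 120.1 + 153.1 + 82.74 + 195.7 = 551.6 kmol.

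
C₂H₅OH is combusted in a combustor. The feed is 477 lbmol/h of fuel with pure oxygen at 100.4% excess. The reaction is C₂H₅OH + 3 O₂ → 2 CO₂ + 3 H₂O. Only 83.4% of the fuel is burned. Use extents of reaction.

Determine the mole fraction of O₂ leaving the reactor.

Stoichiometric O₂ = 3 × 477 = 1431 lbmol/h; O₂ fed = 1431 × 2.004 = 2868 lbmol/h.
Fuel reacted = 0.834 × 477 → ξ = 397.8 lbmol/h.
Outlet (n = n₀ + ν ξ):
  C₂H₅OH: 477 − 1(397.8) = 79.18
  O₂: 2868 − 3(397.8) = 1674
  CO₂: 0 + 2(397.8) = 795.6
  H₂O: 0 + 3(397.8) = 1193
Total out = 3743 lbmol/h; y_O₂ = 1674 / 3743 = 0.4474.

0.447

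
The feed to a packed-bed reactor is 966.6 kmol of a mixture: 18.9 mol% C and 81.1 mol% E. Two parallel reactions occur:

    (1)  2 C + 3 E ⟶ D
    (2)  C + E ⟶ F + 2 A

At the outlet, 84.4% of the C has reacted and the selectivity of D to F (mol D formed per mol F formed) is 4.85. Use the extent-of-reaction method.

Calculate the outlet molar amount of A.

Conversion of C: C consumed = 0.844 × 182.7 = 154.2 kmol = 2ξ₁ + 1ξ₂.
Selectivity: 1ξ₁ / (1ξ₂) = 4.85 → ξ₁ = 4.85 ξ₂.
Substitute: (2·4.85 + 1) ξ₂ = 154.2 → ξ₂ = 14.41 kmol, ξ₁ = 69.89 kmol.
Outlet amounts (n = n₀ + Σ ν·ξ):
  C: 182.7 − 2(69.89) − 1(14.41) = 28.5
  E: 783.9 − 3(69.89) − 1(14.41) = 559.8
  D: 0 + 1(69.89) = 69.89
  F: 0 + 1(14.41) = 14.41
  A: 0 + 2(14.41) = 28.82

28.8 kmol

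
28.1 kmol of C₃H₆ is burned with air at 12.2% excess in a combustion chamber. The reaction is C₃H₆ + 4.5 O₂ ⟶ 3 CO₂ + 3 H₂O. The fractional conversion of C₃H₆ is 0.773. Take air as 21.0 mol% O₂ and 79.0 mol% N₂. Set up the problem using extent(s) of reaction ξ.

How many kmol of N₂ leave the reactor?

534 kmol

Stoichiometric O₂ = 4.5 × 28.1 = 126.5 kmol; O₂ fed = 126.5 × 1.122 = 141.9 kmol.
N₂ fed = 141.9 × 79/21 = 533.7 kmol.
Fuel reacted = 0.773 × 28.1 → ξ = 21.72 kmol.
Outlet (n = n₀ + ν ξ):
  C₃H₆: 28.1 − 1(21.72) = 6.379
  O₂: 141.9 − 4.5(21.72) = 44.13
  N₂: 533.7 (inert)
  CO₂: 0 + 3(21.72) = 65.16
  H₂O: 0 + 3(21.72) = 65.16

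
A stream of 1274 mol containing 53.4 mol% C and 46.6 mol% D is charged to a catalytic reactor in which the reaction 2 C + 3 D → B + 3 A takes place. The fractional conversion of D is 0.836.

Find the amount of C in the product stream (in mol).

D reacted = 0.836 × 593.7 = 496.3 mol; ν_D = −3, so ξ = 496.3/3 = 165.4 mol.
Outlet amounts (n = n₀ + ν ξ):
  C: 680.3 − 2(165.4) = 349.4
  D: 593.7 − 3(165.4) = 97.36
  B: 0 + 1(165.4) = 165.4
  A: 0 + 3(165.4) = 496.3

349 mol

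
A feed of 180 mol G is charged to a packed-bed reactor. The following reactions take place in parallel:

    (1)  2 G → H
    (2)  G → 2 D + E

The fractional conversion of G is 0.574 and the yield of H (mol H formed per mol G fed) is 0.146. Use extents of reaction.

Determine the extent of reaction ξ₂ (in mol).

ξ₂ = 50.8 mol

Yield of H: 1ξ₁ / 180 = 0.146 → ξ₁ = 26.28 mol.
Conversion of G: 2ξ₁ + 1ξ₂ = 0.574 × 180 = 103.3 → ξ₂ = 50.76 mol.
Outlet amounts (n = n₀ + Σ ν·ξ):
  G: 180 − 2(26.28) − 1(50.76) = 76.68
  H: 0 + 1(26.28) = 26.28
  D: 0 + 2(50.76) = 101.5
  E: 0 + 1(50.76) = 50.76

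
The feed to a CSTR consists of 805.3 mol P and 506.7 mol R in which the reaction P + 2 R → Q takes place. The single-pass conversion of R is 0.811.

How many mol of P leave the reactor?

R reacted = 0.811 × 506.7 = 410.9 mol; ν_R = −2, so ξ = 410.9/2 = 205.5 mol.
Outlet amounts (n = n₀ + ν ξ):
  P: 805.3 − 1(205.5) = 599.8
  R: 506.7 − 2(205.5) = 95.77
  Q: 0 + 1(205.5) = 205.5

600 mol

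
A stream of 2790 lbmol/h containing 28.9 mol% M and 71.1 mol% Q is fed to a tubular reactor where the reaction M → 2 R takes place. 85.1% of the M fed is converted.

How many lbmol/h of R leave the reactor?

M reacted = 0.851 × 806.3 = 686.2 lbmol/h; ν_M = −1, so ξ = 686.2/1 = 686.2 lbmol/h.
Outlet amounts (n = n₀ + ν ξ):
  M: 806.3 − 1(686.2) = 120.1
  R: 0 + 2(686.2) = 1372
  Q: 1984 (inert)

1370 lbmol/h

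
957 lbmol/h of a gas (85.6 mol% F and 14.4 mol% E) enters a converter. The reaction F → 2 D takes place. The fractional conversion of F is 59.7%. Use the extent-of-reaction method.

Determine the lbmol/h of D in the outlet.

978 lbmol/h

F reacted = 0.597 × 819.2 = 489.1 lbmol/h; ν_F = −1, so ξ = 489.1/1 = 489.1 lbmol/h.
Outlet amounts (n = n₀ + ν ξ):
  F: 819.2 − 1(489.1) = 330.1
  D: 0 + 2(489.1) = 978.1
  E: 137.8 (inert)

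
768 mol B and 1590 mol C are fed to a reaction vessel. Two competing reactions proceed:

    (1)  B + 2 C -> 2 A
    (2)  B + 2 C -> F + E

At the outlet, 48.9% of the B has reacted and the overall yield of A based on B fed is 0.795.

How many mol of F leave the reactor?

Yield of A: 2ξ₁ / 768 = 0.795 → ξ₁ = 305.3 mol.
Conversion of B: 1ξ₁ + 1ξ₂ = 0.489 × 768 = 375.6 → ξ₂ = 70.27 mol.
Outlet amounts (n = n₀ + Σ ν·ξ):
  B: 768 − 1(305.3) − 1(70.27) = 392.4
  C: 1590 − 2(305.3) − 2(70.27) = 838.9
  A: 0 + 2(305.3) = 610.6
  F: 0 + 1(70.27) = 70.27
  E: 0 + 1(70.27) = 70.27

70.3 mol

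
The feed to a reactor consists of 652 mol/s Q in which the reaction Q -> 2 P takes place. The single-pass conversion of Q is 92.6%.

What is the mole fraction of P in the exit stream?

0.962

Q reacted = 0.926 × 652 = 603.8 mol/s; ν_Q = −1, so ξ = 603.8/1 = 603.8 mol/s.
Outlet amounts (n = n₀ + ν ξ):
  Q: 652 − 1(603.8) = 48.25
  P: 0 + 2(603.8) = 1208
Total out = 1256 mol/s; y_P = 1208 / 1256 = 0.9616.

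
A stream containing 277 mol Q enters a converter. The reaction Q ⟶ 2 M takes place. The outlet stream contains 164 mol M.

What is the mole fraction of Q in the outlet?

For M: n = n₀ + 2ξ → 164 = 0 + 2ξ, giving ξ = 82 mol.
Outlet amounts (n = n₀ + ν ξ):
  Q: 277 − 1(82) = 195
  M: 0 + 2(82) = 164
Total out = 359 mol; y_Q = 195 / 359 = 0.5432.

0.543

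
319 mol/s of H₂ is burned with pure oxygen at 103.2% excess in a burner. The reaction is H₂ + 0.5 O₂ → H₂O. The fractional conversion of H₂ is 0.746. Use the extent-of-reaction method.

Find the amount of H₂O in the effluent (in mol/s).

238 mol/s

Stoichiometric O₂ = 0.5 × 319 = 159.5 mol/s; O₂ fed = 159.5 × 2.032 = 324.1 mol/s.
Fuel reacted = 0.746 × 319 → ξ = 238 mol/s.
Outlet (n = n₀ + ν ξ):
  H₂: 319 − 1(238) = 81.03
  O₂: 324.1 − 0.5(238) = 205.1
  H₂O: 0 + 1(238) = 238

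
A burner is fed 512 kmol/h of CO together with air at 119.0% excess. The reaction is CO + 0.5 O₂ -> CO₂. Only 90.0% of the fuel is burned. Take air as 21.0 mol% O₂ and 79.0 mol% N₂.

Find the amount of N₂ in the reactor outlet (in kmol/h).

Stoichiometric O₂ = 0.5 × 512 = 256 kmol/h; O₂ fed = 256 × 2.190 = 560.6 kmol/h.
N₂ fed = 560.6 × 79/21 = 2109 kmol/h.
Fuel reacted = 0.9 × 512 → ξ = 460.8 kmol/h.
Outlet (n = n₀ + ν ξ):
  CO: 512 − 1(460.8) = 51.2
  O₂: 560.6 − 0.5(460.8) = 330.2
  N₂: 2109 (inert)
  CO₂: 0 + 1(460.8) = 460.8

2110 kmol/h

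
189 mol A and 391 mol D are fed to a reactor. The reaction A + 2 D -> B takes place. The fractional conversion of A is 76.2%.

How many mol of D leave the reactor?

103 mol

A reacted = 0.762 × 189 = 144 mol; ν_A = −1, so ξ = 144/1 = 144 mol.
Outlet amounts (n = n₀ + ν ξ):
  A: 189 − 1(144) = 44.98
  D: 391 − 2(144) = 103
  B: 0 + 1(144) = 144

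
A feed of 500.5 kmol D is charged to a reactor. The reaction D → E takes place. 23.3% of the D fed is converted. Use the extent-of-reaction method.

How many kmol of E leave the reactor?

D reacted = 0.233 × 500.5 = 116.6 kmol; ν_D = −1, so ξ = 116.6/1 = 116.6 kmol.
Outlet amounts (n = n₀ + ν ξ):
  D: 500.5 − 1(116.6) = 383.9
  E: 0 + 1(116.6) = 116.6

117 kmol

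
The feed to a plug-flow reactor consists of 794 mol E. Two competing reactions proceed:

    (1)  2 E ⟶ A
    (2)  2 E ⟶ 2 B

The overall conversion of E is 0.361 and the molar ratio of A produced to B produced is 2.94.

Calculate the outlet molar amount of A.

122 mol

Conversion of E: E consumed = 0.361 × 794 = 286.6 mol = 2ξ₁ + 2ξ₂.
Selectivity: 1ξ₁ / (2ξ₂) = 2.94 → ξ₁ = 5.88 ξ₂.
Substitute: (2·5.88 + 2) ξ₂ = 286.6 → ξ₂ = 20.83 mol, ξ₁ = 122.5 mol.
Outlet amounts (n = n₀ + Σ ν·ξ):
  E: 794 − 2(122.5) − 2(20.83) = 507.4
  A: 0 + 1(122.5) = 122.5
  B: 0 + 2(20.83) = 41.66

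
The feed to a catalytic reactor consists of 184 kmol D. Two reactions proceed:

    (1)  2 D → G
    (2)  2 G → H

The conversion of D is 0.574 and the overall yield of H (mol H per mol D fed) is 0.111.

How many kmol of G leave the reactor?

Conversion of D: D consumed = 2ξ₁ = 0.574 × 184 → ξ₁ = 52.81 kmol.
Yield of H: 1ξ₂ / 184 = 0.111 → ξ₂ = 20.42 kmol.
Outlet amounts (n = n₀ + Σ ν·ξ):
  D: 184 − 2(52.81) = 78.38
  G: 0 + 1(52.81) − 2(20.42) = 11.96
  H: 0 + 1(20.42) = 20.42

12 kmol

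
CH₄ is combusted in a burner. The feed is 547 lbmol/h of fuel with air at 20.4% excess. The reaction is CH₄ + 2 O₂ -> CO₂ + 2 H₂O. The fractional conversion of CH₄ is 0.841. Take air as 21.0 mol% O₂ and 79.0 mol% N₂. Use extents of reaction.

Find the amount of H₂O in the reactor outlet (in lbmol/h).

920 lbmol/h

Stoichiometric O₂ = 2 × 547 = 1094 lbmol/h; O₂ fed = 1094 × 1.204 = 1317 lbmol/h.
N₂ fed = 1317 × 79/21 = 4955 lbmol/h.
Fuel reacted = 0.841 × 547 → ξ = 460 lbmol/h.
Outlet (n = n₀ + ν ξ):
  CH₄: 547 − 1(460) = 86.97
  O₂: 1317 − 2(460) = 397.1
  N₂: 4955 (inert)
  CO₂: 0 + 1(460) = 460
  H₂O: 0 + 2(460) = 920.1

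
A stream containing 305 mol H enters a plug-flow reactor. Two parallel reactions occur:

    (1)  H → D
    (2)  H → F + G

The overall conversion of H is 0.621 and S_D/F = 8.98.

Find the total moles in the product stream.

324 mol

Conversion of H: H consumed = 0.621 × 305 = 189.4 mol = 1ξ₁ + 1ξ₂.
Selectivity: 1ξ₁ / (1ξ₂) = 8.98 → ξ₁ = 8.98 ξ₂.
Substitute: (1·8.98 + 1) ξ₂ = 189.4 → ξ₂ = 18.98 mol, ξ₁ = 170.4 mol.
Outlet amounts (n = n₀ + Σ ν·ξ):
  H: 305 − 1(170.4) − 1(18.98) = 115.6
  D: 0 + 1(170.4) = 170.4
  F: 0 + 1(18.98) = 18.98
  G: 0 + 1(18.98) = 18.98
Total out = 115.6 + 170.4 + 18.98 + 18.98 = 324 mol.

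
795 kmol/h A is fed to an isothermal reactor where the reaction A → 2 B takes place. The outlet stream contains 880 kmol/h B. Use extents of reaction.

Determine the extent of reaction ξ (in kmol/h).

For B: n = n₀ + 2ξ → 880 = 0 + 2ξ, giving ξ = 440 kmol/h.
Outlet amounts (n = n₀ + ν ξ):
  A: 795 − 1(440) = 355
  B: 0 + 2(440) = 880

ξ = 440 kmol/h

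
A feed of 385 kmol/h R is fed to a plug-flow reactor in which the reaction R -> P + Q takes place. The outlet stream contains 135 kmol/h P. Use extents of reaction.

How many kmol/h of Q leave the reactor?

135 kmol/h

For P: n = n₀ + 1ξ → 135 = 0 + 1ξ, giving ξ = 135 kmol/h.
Outlet amounts (n = n₀ + ν ξ):
  R: 385 − 1(135) = 250
  P: 0 + 1(135) = 135
  Q: 0 + 1(135) = 135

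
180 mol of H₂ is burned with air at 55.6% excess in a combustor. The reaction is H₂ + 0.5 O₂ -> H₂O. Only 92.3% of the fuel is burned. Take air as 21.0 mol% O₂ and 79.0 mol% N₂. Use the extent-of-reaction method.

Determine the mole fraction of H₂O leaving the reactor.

0.218

Stoichiometric O₂ = 0.5 × 180 = 90 mol; O₂ fed = 90 × 1.556 = 140 mol.
N₂ fed = 140 × 79/21 = 526.8 mol.
Fuel reacted = 0.923 × 180 → ξ = 166.1 mol.
Outlet (n = n₀ + ν ξ):
  H₂: 180 − 1(166.1) = 13.86
  O₂: 140 − 0.5(166.1) = 56.97
  N₂: 526.8 (inert)
  H₂O: 0 + 1(166.1) = 166.1
Total out = 763.8 mol; y_H₂O = 166.1 / 763.8 = 0.2175.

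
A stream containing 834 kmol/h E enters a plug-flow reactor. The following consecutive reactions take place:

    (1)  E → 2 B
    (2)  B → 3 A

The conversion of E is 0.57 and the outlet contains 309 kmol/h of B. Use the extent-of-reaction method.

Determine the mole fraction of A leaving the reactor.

Conversion of E: E consumed = 1ξ₁ = 0.57 × 834 → ξ₁ = 475.4 kmol/h.
B balance: n_B = 0 + 2ξ₁ − 1ξ₂ = 309 → ξ₂ = (2·475.4 − 309)/1 = 641.8 kmol/h.
Outlet amounts (n = n₀ + Σ ν·ξ):
  E: 834 − 1(475.4) = 358.6
  B: 0 + 2(475.4) − 1(641.8) = 309
  A: 0 + 3(641.8) = 1925
Total out = 2593 kmol/h; y_A = 1925 / 2593 = 0.7425.

0.743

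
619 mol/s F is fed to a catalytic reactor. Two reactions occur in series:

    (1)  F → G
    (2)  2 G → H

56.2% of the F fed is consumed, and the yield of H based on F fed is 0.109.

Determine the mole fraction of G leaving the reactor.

0.386

Conversion of F: F consumed = 1ξ₁ = 0.562 × 619 → ξ₁ = 347.9 mol/s.
Yield of H: 1ξ₂ / 619 = 0.109 → ξ₂ = 67.47 mol/s.
Outlet amounts (n = n₀ + Σ ν·ξ):
  F: 619 − 1(347.9) = 271.1
  G: 0 + 1(347.9) − 2(67.47) = 212.9
  H: 0 + 1(67.47) = 67.47
Total out = 551.5 mol/s; y_G = 212.9 / 551.5 = 0.3861.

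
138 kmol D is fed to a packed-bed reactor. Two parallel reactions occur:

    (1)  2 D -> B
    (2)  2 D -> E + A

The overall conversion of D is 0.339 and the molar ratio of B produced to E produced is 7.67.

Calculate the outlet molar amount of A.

Conversion of D: D consumed = 0.339 × 138 = 46.78 kmol = 2ξ₁ + 2ξ₂.
Selectivity: 1ξ₁ / (1ξ₂) = 7.67 → ξ₁ = 7.67 ξ₂.
Substitute: (2·7.67 + 2) ξ₂ = 46.78 → ξ₂ = 2.698 kmol, ξ₁ = 20.69 kmol.
Outlet amounts (n = n₀ + Σ ν·ξ):
  D: 138 − 2(20.69) − 2(2.698) = 91.22
  B: 0 + 1(20.69) = 20.69
  E: 0 + 1(2.698) = 2.698
  A: 0 + 1(2.698) = 2.698

2.7 kmol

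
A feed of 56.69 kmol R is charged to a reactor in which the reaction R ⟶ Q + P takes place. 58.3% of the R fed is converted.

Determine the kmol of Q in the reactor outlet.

R reacted = 0.583 × 56.69 = 33.05 kmol; ν_R = −1, so ξ = 33.05/1 = 33.05 kmol.
Outlet amounts (n = n₀ + ν ξ):
  R: 56.69 − 1(33.05) = 23.64
  Q: 0 + 1(33.05) = 33.05
  P: 0 + 1(33.05) = 33.05

33.1 kmol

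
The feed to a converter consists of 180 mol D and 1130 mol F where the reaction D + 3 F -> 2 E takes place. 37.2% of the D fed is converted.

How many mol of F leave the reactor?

D reacted = 0.372 × 180 = 66.96 mol; ν_D = −1, so ξ = 66.96/1 = 66.96 mol.
Outlet amounts (n = n₀ + ν ξ):
  D: 180 − 1(66.96) = 113
  F: 1130 − 3(66.96) = 929.1
  E: 0 + 2(66.96) = 133.9

929 mol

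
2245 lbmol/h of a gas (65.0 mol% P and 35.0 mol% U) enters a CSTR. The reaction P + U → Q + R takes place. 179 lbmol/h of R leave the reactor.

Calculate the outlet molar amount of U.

For R: n = n₀ + 1ξ → 179 = 0 + 1ξ, giving ξ = 179 lbmol/h.
Outlet amounts (n = n₀ + ν ξ):
  P: 1459 − 1(179) = 1280
  U: 785.8 − 1(179) = 606.8
  Q: 0 + 1(179) = 179
  R: 0 + 1(179) = 179

607 lbmol/h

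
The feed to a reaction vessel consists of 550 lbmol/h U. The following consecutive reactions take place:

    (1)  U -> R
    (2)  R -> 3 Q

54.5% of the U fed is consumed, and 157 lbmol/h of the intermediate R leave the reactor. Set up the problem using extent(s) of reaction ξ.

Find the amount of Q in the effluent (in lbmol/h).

Conversion of U: U consumed = 1ξ₁ = 0.545 × 550 → ξ₁ = 299.8 lbmol/h.
R balance: n_R = 0 + 1ξ₁ − 1ξ₂ = 157 → ξ₂ = (1·299.8 − 157)/1 = 142.8 lbmol/h.
Outlet amounts (n = n₀ + Σ ν·ξ):
  U: 550 − 1(299.8) = 250.2
  R: 0 + 1(299.8) − 1(142.8) = 157
  Q: 0 + 3(142.8) = 428.2

428 lbmol/h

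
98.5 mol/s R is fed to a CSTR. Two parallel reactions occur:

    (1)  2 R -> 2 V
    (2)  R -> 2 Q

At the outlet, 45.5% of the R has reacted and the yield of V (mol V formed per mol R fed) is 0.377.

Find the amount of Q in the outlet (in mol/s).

15.4 mol/s

Yield of V: 2ξ₁ / 98.5 = 0.377 → ξ₁ = 18.57 mol/s.
Conversion of R: 2ξ₁ + 1ξ₂ = 0.455 × 98.5 = 44.82 → ξ₂ = 7.683 mol/s.
Outlet amounts (n = n₀ + Σ ν·ξ):
  R: 98.5 − 2(18.57) − 1(7.683) = 53.68
  V: 0 + 2(18.57) = 37.13
  Q: 0 + 2(7.683) = 15.37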